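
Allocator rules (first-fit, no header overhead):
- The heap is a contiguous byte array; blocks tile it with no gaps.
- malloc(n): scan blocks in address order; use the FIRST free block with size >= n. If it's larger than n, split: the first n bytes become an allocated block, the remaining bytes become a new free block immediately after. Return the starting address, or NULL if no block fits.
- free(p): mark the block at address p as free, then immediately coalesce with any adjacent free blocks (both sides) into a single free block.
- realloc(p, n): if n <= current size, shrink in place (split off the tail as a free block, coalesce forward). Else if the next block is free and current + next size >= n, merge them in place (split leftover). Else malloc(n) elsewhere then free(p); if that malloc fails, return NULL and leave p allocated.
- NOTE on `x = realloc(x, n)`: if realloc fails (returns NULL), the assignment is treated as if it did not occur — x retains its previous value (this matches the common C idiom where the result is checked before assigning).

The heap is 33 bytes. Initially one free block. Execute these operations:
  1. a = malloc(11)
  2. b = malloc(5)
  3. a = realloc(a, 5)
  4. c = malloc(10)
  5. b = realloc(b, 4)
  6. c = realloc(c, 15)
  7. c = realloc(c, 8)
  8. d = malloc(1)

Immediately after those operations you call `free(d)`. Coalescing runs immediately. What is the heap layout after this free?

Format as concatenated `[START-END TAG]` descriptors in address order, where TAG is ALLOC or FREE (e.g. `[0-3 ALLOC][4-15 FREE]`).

Answer: [0-4 ALLOC][5-10 FREE][11-14 ALLOC][15-15 FREE][16-23 ALLOC][24-32 FREE]

Derivation:
Op 1: a = malloc(11) -> a = 0; heap: [0-10 ALLOC][11-32 FREE]
Op 2: b = malloc(5) -> b = 11; heap: [0-10 ALLOC][11-15 ALLOC][16-32 FREE]
Op 3: a = realloc(a, 5) -> a = 0; heap: [0-4 ALLOC][5-10 FREE][11-15 ALLOC][16-32 FREE]
Op 4: c = malloc(10) -> c = 16; heap: [0-4 ALLOC][5-10 FREE][11-15 ALLOC][16-25 ALLOC][26-32 FREE]
Op 5: b = realloc(b, 4) -> b = 11; heap: [0-4 ALLOC][5-10 FREE][11-14 ALLOC][15-15 FREE][16-25 ALLOC][26-32 FREE]
Op 6: c = realloc(c, 15) -> c = 16; heap: [0-4 ALLOC][5-10 FREE][11-14 ALLOC][15-15 FREE][16-30 ALLOC][31-32 FREE]
Op 7: c = realloc(c, 8) -> c = 16; heap: [0-4 ALLOC][5-10 FREE][11-14 ALLOC][15-15 FREE][16-23 ALLOC][24-32 FREE]
Op 8: d = malloc(1) -> d = 5; heap: [0-4 ALLOC][5-5 ALLOC][6-10 FREE][11-14 ALLOC][15-15 FREE][16-23 ALLOC][24-32 FREE]
free(d): d = 5 -> block [5-5 ALLOC]; mark free, coalesce with adjacent free neighbors -> [0-4 ALLOC][5-10 FREE][11-14 ALLOC][15-15 FREE][16-23 ALLOC][24-32 FREE]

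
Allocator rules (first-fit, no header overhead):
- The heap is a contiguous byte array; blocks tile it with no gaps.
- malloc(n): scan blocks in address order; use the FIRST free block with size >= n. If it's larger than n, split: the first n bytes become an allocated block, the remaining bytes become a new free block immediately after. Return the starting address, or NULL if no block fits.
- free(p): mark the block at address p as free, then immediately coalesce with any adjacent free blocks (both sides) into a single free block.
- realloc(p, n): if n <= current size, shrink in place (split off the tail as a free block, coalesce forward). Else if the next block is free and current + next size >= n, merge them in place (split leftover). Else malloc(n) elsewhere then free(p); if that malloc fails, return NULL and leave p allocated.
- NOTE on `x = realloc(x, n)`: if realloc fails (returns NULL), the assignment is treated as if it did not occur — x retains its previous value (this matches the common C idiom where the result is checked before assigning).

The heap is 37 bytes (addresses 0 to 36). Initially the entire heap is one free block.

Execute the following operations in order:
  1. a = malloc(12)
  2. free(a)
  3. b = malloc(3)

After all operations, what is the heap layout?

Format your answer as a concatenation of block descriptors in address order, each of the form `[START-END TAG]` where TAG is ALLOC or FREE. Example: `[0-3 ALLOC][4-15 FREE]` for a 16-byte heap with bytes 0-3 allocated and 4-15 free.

Op 1: a = malloc(12) -> a = 0; heap: [0-11 ALLOC][12-36 FREE]
Op 2: free(a) -> (freed a); heap: [0-36 FREE]
Op 3: b = malloc(3) -> b = 0; heap: [0-2 ALLOC][3-36 FREE]

Answer: [0-2 ALLOC][3-36 FREE]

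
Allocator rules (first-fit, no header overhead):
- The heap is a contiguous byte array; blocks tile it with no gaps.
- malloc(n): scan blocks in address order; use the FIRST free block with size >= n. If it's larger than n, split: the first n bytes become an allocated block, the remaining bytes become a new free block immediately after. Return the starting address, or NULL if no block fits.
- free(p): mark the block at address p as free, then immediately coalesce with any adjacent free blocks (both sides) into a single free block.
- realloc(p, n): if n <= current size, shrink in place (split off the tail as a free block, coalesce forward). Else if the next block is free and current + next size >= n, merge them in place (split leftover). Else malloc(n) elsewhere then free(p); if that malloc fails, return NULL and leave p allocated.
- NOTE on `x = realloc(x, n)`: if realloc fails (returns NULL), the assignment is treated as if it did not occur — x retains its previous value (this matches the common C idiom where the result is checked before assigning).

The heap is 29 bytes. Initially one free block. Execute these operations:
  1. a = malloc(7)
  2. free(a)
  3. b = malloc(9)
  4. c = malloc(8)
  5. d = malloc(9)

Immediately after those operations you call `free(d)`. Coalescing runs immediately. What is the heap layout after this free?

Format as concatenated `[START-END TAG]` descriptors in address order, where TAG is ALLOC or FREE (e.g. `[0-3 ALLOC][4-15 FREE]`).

Answer: [0-8 ALLOC][9-16 ALLOC][17-28 FREE]

Derivation:
Op 1: a = malloc(7) -> a = 0; heap: [0-6 ALLOC][7-28 FREE]
Op 2: free(a) -> (freed a); heap: [0-28 FREE]
Op 3: b = malloc(9) -> b = 0; heap: [0-8 ALLOC][9-28 FREE]
Op 4: c = malloc(8) -> c = 9; heap: [0-8 ALLOC][9-16 ALLOC][17-28 FREE]
Op 5: d = malloc(9) -> d = 17; heap: [0-8 ALLOC][9-16 ALLOC][17-25 ALLOC][26-28 FREE]
free(d): d = 17 -> block [17-25 ALLOC]; mark free, coalesce with adjacent free neighbors -> [0-8 ALLOC][9-16 ALLOC][17-28 FREE]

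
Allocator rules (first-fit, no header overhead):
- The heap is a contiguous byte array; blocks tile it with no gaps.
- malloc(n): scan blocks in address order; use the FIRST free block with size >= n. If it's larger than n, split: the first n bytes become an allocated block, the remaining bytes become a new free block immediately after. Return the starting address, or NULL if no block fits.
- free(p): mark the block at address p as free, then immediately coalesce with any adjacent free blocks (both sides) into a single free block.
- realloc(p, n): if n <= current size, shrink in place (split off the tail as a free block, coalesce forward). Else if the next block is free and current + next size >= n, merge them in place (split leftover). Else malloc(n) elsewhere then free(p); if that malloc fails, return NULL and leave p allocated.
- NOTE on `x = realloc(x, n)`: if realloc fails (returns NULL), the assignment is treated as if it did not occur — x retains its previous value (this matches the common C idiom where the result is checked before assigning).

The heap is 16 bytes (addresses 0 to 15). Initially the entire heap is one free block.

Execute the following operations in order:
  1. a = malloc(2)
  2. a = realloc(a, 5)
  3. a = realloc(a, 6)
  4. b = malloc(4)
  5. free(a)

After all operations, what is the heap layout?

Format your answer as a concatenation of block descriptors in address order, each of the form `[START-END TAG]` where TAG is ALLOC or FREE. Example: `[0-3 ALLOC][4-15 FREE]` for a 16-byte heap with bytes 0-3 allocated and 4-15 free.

Answer: [0-5 FREE][6-9 ALLOC][10-15 FREE]

Derivation:
Op 1: a = malloc(2) -> a = 0; heap: [0-1 ALLOC][2-15 FREE]
Op 2: a = realloc(a, 5) -> a = 0; heap: [0-4 ALLOC][5-15 FREE]
Op 3: a = realloc(a, 6) -> a = 0; heap: [0-5 ALLOC][6-15 FREE]
Op 4: b = malloc(4) -> b = 6; heap: [0-5 ALLOC][6-9 ALLOC][10-15 FREE]
Op 5: free(a) -> (freed a); heap: [0-5 FREE][6-9 ALLOC][10-15 FREE]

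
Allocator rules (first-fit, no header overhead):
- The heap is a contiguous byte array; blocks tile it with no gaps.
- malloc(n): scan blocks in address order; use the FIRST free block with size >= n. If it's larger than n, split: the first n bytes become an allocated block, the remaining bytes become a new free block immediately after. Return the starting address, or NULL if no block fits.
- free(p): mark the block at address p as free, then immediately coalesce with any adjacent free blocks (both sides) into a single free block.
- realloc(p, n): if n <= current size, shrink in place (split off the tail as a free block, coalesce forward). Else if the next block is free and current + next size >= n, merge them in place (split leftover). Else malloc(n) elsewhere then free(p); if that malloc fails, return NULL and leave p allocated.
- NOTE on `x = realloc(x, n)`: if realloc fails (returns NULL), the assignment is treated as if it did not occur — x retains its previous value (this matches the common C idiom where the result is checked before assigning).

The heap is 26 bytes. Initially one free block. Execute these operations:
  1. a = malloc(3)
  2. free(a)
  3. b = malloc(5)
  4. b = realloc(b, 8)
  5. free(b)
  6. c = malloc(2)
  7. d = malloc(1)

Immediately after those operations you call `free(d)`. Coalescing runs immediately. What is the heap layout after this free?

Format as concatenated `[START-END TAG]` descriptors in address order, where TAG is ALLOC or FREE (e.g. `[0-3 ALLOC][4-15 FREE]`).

Op 1: a = malloc(3) -> a = 0; heap: [0-2 ALLOC][3-25 FREE]
Op 2: free(a) -> (freed a); heap: [0-25 FREE]
Op 3: b = malloc(5) -> b = 0; heap: [0-4 ALLOC][5-25 FREE]
Op 4: b = realloc(b, 8) -> b = 0; heap: [0-7 ALLOC][8-25 FREE]
Op 5: free(b) -> (freed b); heap: [0-25 FREE]
Op 6: c = malloc(2) -> c = 0; heap: [0-1 ALLOC][2-25 FREE]
Op 7: d = malloc(1) -> d = 2; heap: [0-1 ALLOC][2-2 ALLOC][3-25 FREE]
free(d): d = 2 -> block [2-2 ALLOC]; mark free, coalesce with adjacent free neighbors -> [0-1 ALLOC][2-25 FREE]

Answer: [0-1 ALLOC][2-25 FREE]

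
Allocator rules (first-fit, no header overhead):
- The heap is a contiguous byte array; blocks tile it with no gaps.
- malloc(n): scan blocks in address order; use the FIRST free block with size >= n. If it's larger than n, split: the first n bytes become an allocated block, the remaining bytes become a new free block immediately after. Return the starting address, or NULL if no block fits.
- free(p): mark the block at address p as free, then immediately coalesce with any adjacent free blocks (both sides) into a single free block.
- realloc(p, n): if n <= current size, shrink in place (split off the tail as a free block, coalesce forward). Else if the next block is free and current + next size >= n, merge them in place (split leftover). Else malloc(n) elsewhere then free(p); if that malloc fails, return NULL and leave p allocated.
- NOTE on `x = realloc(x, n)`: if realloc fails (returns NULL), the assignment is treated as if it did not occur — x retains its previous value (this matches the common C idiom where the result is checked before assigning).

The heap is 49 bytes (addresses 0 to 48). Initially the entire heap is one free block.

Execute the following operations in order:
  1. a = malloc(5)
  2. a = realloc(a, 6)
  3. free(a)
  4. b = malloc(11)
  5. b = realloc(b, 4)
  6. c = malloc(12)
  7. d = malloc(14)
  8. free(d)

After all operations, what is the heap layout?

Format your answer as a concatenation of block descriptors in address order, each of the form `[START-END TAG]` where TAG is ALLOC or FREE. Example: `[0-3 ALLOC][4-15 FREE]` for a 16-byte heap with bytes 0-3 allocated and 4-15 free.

Op 1: a = malloc(5) -> a = 0; heap: [0-4 ALLOC][5-48 FREE]
Op 2: a = realloc(a, 6) -> a = 0; heap: [0-5 ALLOC][6-48 FREE]
Op 3: free(a) -> (freed a); heap: [0-48 FREE]
Op 4: b = malloc(11) -> b = 0; heap: [0-10 ALLOC][11-48 FREE]
Op 5: b = realloc(b, 4) -> b = 0; heap: [0-3 ALLOC][4-48 FREE]
Op 6: c = malloc(12) -> c = 4; heap: [0-3 ALLOC][4-15 ALLOC][16-48 FREE]
Op 7: d = malloc(14) -> d = 16; heap: [0-3 ALLOC][4-15 ALLOC][16-29 ALLOC][30-48 FREE]
Op 8: free(d) -> (freed d); heap: [0-3 ALLOC][4-15 ALLOC][16-48 FREE]

Answer: [0-3 ALLOC][4-15 ALLOC][16-48 FREE]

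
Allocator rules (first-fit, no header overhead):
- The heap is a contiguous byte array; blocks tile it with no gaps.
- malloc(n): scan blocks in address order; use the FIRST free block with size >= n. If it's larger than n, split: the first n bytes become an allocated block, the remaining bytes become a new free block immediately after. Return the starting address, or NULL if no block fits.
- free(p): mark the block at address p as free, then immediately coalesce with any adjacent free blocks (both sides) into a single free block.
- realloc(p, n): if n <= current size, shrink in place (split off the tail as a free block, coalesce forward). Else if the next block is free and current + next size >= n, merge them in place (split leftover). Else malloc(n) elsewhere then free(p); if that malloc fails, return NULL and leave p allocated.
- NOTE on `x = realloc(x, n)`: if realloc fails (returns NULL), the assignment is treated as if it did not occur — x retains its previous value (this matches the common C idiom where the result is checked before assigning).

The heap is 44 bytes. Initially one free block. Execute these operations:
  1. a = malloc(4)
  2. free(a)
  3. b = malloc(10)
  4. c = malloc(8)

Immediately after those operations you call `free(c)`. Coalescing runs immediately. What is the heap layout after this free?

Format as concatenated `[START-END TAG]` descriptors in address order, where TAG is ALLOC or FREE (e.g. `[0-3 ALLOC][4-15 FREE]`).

Answer: [0-9 ALLOC][10-43 FREE]

Derivation:
Op 1: a = malloc(4) -> a = 0; heap: [0-3 ALLOC][4-43 FREE]
Op 2: free(a) -> (freed a); heap: [0-43 FREE]
Op 3: b = malloc(10) -> b = 0; heap: [0-9 ALLOC][10-43 FREE]
Op 4: c = malloc(8) -> c = 10; heap: [0-9 ALLOC][10-17 ALLOC][18-43 FREE]
free(c): c = 10 -> block [10-17 ALLOC]; mark free, coalesce with adjacent free neighbors -> [0-9 ALLOC][10-43 FREE]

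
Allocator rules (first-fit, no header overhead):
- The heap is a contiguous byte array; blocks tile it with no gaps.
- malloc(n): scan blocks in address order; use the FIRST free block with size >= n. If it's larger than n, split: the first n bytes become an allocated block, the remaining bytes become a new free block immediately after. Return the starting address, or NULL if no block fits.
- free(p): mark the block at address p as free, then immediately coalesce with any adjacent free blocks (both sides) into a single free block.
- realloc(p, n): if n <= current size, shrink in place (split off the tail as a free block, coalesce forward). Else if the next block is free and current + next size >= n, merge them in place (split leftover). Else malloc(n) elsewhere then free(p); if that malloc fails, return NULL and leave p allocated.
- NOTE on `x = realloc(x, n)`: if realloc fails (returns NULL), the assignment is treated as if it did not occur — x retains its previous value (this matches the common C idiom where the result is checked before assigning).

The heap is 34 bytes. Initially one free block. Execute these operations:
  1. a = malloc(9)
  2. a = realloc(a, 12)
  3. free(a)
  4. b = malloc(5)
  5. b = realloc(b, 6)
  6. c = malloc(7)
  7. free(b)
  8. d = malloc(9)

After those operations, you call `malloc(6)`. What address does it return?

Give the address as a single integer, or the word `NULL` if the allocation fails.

Answer: 0

Derivation:
Op 1: a = malloc(9) -> a = 0; heap: [0-8 ALLOC][9-33 FREE]
Op 2: a = realloc(a, 12) -> a = 0; heap: [0-11 ALLOC][12-33 FREE]
Op 3: free(a) -> (freed a); heap: [0-33 FREE]
Op 4: b = malloc(5) -> b = 0; heap: [0-4 ALLOC][5-33 FREE]
Op 5: b = realloc(b, 6) -> b = 0; heap: [0-5 ALLOC][6-33 FREE]
Op 6: c = malloc(7) -> c = 6; heap: [0-5 ALLOC][6-12 ALLOC][13-33 FREE]
Op 7: free(b) -> (freed b); heap: [0-5 FREE][6-12 ALLOC][13-33 FREE]
Op 8: d = malloc(9) -> d = 13; heap: [0-5 FREE][6-12 ALLOC][13-21 ALLOC][22-33 FREE]
malloc(6): first-fit scan over [0-5 FREE][6-12 ALLOC][13-21 ALLOC][22-33 FREE] -> 0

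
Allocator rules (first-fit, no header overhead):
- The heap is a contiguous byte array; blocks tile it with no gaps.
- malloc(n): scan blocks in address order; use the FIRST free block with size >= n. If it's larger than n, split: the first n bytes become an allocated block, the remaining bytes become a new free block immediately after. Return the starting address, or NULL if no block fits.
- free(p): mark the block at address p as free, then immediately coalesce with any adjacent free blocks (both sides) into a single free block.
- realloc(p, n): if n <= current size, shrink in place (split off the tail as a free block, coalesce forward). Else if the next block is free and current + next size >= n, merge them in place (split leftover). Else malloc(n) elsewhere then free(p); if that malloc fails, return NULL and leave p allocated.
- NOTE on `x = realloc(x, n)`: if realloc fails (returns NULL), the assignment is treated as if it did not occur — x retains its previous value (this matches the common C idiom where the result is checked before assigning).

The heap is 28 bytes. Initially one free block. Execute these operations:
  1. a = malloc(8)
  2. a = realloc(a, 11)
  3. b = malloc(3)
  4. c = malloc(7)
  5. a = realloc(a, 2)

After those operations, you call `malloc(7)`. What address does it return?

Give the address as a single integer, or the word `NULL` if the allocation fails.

Op 1: a = malloc(8) -> a = 0; heap: [0-7 ALLOC][8-27 FREE]
Op 2: a = realloc(a, 11) -> a = 0; heap: [0-10 ALLOC][11-27 FREE]
Op 3: b = malloc(3) -> b = 11; heap: [0-10 ALLOC][11-13 ALLOC][14-27 FREE]
Op 4: c = malloc(7) -> c = 14; heap: [0-10 ALLOC][11-13 ALLOC][14-20 ALLOC][21-27 FREE]
Op 5: a = realloc(a, 2) -> a = 0; heap: [0-1 ALLOC][2-10 FREE][11-13 ALLOC][14-20 ALLOC][21-27 FREE]
malloc(7): first-fit scan over [0-1 ALLOC][2-10 FREE][11-13 ALLOC][14-20 ALLOC][21-27 FREE] -> 2

Answer: 2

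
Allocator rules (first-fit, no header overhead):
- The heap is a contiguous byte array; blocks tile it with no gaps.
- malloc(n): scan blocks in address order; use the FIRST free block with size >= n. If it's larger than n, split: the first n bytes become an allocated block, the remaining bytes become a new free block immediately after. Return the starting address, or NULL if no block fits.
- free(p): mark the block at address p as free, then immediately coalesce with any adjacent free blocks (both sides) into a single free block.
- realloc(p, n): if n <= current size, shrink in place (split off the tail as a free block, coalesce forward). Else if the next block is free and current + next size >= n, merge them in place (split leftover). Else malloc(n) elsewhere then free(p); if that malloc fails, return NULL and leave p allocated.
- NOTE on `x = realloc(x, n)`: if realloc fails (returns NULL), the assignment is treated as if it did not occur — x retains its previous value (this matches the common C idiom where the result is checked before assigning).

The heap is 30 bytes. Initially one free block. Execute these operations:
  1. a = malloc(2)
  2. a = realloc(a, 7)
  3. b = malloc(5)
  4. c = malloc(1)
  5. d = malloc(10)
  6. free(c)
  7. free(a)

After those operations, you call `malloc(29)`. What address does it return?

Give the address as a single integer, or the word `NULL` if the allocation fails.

Op 1: a = malloc(2) -> a = 0; heap: [0-1 ALLOC][2-29 FREE]
Op 2: a = realloc(a, 7) -> a = 0; heap: [0-6 ALLOC][7-29 FREE]
Op 3: b = malloc(5) -> b = 7; heap: [0-6 ALLOC][7-11 ALLOC][12-29 FREE]
Op 4: c = malloc(1) -> c = 12; heap: [0-6 ALLOC][7-11 ALLOC][12-12 ALLOC][13-29 FREE]
Op 5: d = malloc(10) -> d = 13; heap: [0-6 ALLOC][7-11 ALLOC][12-12 ALLOC][13-22 ALLOC][23-29 FREE]
Op 6: free(c) -> (freed c); heap: [0-6 ALLOC][7-11 ALLOC][12-12 FREE][13-22 ALLOC][23-29 FREE]
Op 7: free(a) -> (freed a); heap: [0-6 FREE][7-11 ALLOC][12-12 FREE][13-22 ALLOC][23-29 FREE]
malloc(29): first-fit scan over [0-6 FREE][7-11 ALLOC][12-12 FREE][13-22 ALLOC][23-29 FREE] -> NULL

Answer: NULL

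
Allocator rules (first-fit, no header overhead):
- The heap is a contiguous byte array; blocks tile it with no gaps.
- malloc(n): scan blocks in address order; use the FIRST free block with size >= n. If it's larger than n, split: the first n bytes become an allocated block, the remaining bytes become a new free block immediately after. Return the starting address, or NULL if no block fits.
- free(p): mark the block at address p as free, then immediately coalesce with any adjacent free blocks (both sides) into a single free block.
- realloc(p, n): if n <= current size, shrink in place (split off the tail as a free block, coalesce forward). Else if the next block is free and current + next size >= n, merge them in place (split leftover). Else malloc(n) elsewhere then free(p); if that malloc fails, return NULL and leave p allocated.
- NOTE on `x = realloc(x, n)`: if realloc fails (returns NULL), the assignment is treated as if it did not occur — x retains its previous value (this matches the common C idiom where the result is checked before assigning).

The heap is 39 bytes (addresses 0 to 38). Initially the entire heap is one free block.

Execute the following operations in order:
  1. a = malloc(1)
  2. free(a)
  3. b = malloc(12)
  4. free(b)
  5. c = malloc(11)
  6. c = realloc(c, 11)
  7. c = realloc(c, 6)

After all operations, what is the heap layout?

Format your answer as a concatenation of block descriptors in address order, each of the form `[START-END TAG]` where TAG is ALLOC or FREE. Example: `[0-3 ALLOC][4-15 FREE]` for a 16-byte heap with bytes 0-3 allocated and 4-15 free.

Answer: [0-5 ALLOC][6-38 FREE]

Derivation:
Op 1: a = malloc(1) -> a = 0; heap: [0-0 ALLOC][1-38 FREE]
Op 2: free(a) -> (freed a); heap: [0-38 FREE]
Op 3: b = malloc(12) -> b = 0; heap: [0-11 ALLOC][12-38 FREE]
Op 4: free(b) -> (freed b); heap: [0-38 FREE]
Op 5: c = malloc(11) -> c = 0; heap: [0-10 ALLOC][11-38 FREE]
Op 6: c = realloc(c, 11) -> c = 0; heap: [0-10 ALLOC][11-38 FREE]
Op 7: c = realloc(c, 6) -> c = 0; heap: [0-5 ALLOC][6-38 FREE]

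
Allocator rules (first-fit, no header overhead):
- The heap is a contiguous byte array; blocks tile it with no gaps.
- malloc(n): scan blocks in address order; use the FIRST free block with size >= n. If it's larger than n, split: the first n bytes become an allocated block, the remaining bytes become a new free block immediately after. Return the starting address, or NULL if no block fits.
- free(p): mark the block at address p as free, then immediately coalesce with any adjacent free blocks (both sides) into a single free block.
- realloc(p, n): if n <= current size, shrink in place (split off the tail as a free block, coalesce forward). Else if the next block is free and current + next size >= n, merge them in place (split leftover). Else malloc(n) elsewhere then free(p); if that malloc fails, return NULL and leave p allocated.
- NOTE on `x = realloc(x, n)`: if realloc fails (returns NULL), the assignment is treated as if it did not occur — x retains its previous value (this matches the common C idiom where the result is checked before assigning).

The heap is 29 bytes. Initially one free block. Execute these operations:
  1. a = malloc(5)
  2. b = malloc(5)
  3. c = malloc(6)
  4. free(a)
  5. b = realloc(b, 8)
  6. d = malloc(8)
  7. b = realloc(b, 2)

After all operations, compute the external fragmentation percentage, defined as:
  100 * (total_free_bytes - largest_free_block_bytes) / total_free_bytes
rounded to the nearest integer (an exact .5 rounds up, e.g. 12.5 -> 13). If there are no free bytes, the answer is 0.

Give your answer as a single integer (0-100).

Answer: 15

Derivation:
Op 1: a = malloc(5) -> a = 0; heap: [0-4 ALLOC][5-28 FREE]
Op 2: b = malloc(5) -> b = 5; heap: [0-4 ALLOC][5-9 ALLOC][10-28 FREE]
Op 3: c = malloc(6) -> c = 10; heap: [0-4 ALLOC][5-9 ALLOC][10-15 ALLOC][16-28 FREE]
Op 4: free(a) -> (freed a); heap: [0-4 FREE][5-9 ALLOC][10-15 ALLOC][16-28 FREE]
Op 5: b = realloc(b, 8) -> b = 16; heap: [0-9 FREE][10-15 ALLOC][16-23 ALLOC][24-28 FREE]
Op 6: d = malloc(8) -> d = 0; heap: [0-7 ALLOC][8-9 FREE][10-15 ALLOC][16-23 ALLOC][24-28 FREE]
Op 7: b = realloc(b, 2) -> b = 16; heap: [0-7 ALLOC][8-9 FREE][10-15 ALLOC][16-17 ALLOC][18-28 FREE]
Free blocks: [2 11] total_free=13 largest=11 -> 100*(13-11)/13 = 200/13 ≈ 15.385 -> rounds to 15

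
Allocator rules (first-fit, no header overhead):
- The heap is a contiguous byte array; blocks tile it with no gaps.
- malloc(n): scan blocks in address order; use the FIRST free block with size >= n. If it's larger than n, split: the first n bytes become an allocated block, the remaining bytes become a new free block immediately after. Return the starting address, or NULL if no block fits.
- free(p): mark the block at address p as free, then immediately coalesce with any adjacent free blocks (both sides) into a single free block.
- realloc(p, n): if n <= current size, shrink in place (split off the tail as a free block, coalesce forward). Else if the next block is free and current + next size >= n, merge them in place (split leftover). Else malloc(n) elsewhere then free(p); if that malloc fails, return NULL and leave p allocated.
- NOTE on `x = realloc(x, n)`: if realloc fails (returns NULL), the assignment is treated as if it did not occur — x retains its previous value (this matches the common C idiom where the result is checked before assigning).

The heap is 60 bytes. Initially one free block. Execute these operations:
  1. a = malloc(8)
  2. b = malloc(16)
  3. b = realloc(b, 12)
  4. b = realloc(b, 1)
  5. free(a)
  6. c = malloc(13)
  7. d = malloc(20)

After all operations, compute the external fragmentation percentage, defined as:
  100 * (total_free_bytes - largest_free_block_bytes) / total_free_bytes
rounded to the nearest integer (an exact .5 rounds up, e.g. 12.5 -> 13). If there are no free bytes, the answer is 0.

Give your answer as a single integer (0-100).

Op 1: a = malloc(8) -> a = 0; heap: [0-7 ALLOC][8-59 FREE]
Op 2: b = malloc(16) -> b = 8; heap: [0-7 ALLOC][8-23 ALLOC][24-59 FREE]
Op 3: b = realloc(b, 12) -> b = 8; heap: [0-7 ALLOC][8-19 ALLOC][20-59 FREE]
Op 4: b = realloc(b, 1) -> b = 8; heap: [0-7 ALLOC][8-8 ALLOC][9-59 FREE]
Op 5: free(a) -> (freed a); heap: [0-7 FREE][8-8 ALLOC][9-59 FREE]
Op 6: c = malloc(13) -> c = 9; heap: [0-7 FREE][8-8 ALLOC][9-21 ALLOC][22-59 FREE]
Op 7: d = malloc(20) -> d = 22; heap: [0-7 FREE][8-8 ALLOC][9-21 ALLOC][22-41 ALLOC][42-59 FREE]
Free blocks: [8 18] total_free=26 largest=18 -> 100*(26-18)/26 = 800/26 ≈ 30.769 -> rounds to 31

Answer: 31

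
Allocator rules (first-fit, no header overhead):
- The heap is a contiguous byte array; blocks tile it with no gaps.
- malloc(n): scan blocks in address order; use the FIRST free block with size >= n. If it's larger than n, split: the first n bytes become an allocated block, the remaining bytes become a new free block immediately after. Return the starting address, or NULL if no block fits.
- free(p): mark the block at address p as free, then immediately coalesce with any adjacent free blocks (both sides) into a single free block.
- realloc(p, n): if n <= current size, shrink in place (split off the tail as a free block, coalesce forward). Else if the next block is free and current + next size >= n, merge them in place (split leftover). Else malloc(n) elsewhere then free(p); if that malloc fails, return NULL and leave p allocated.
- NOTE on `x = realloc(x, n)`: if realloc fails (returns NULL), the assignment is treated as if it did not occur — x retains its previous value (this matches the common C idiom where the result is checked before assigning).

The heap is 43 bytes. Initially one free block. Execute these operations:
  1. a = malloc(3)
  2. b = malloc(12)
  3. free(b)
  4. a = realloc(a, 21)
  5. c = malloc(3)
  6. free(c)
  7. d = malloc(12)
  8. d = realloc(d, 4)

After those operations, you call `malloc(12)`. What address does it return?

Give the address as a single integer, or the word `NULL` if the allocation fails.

Answer: 25

Derivation:
Op 1: a = malloc(3) -> a = 0; heap: [0-2 ALLOC][3-42 FREE]
Op 2: b = malloc(12) -> b = 3; heap: [0-2 ALLOC][3-14 ALLOC][15-42 FREE]
Op 3: free(b) -> (freed b); heap: [0-2 ALLOC][3-42 FREE]
Op 4: a = realloc(a, 21) -> a = 0; heap: [0-20 ALLOC][21-42 FREE]
Op 5: c = malloc(3) -> c = 21; heap: [0-20 ALLOC][21-23 ALLOC][24-42 FREE]
Op 6: free(c) -> (freed c); heap: [0-20 ALLOC][21-42 FREE]
Op 7: d = malloc(12) -> d = 21; heap: [0-20 ALLOC][21-32 ALLOC][33-42 FREE]
Op 8: d = realloc(d, 4) -> d = 21; heap: [0-20 ALLOC][21-24 ALLOC][25-42 FREE]
malloc(12): first-fit scan over [0-20 ALLOC][21-24 ALLOC][25-42 FREE] -> 25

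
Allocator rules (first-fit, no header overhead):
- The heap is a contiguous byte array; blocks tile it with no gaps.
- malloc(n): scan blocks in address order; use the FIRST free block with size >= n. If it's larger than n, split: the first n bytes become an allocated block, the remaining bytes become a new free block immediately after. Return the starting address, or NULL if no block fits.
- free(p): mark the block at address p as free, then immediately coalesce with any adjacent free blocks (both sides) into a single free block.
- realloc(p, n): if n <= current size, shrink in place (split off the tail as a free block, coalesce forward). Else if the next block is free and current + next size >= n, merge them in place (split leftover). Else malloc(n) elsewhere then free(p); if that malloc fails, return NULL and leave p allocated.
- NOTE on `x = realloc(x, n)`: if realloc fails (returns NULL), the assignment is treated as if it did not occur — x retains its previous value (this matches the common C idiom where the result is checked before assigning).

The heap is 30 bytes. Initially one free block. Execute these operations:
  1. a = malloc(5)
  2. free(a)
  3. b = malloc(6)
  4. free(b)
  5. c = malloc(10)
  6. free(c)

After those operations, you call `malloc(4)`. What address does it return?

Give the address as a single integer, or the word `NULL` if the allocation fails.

Op 1: a = malloc(5) -> a = 0; heap: [0-4 ALLOC][5-29 FREE]
Op 2: free(a) -> (freed a); heap: [0-29 FREE]
Op 3: b = malloc(6) -> b = 0; heap: [0-5 ALLOC][6-29 FREE]
Op 4: free(b) -> (freed b); heap: [0-29 FREE]
Op 5: c = malloc(10) -> c = 0; heap: [0-9 ALLOC][10-29 FREE]
Op 6: free(c) -> (freed c); heap: [0-29 FREE]
malloc(4): first-fit scan over [0-29 FREE] -> 0

Answer: 0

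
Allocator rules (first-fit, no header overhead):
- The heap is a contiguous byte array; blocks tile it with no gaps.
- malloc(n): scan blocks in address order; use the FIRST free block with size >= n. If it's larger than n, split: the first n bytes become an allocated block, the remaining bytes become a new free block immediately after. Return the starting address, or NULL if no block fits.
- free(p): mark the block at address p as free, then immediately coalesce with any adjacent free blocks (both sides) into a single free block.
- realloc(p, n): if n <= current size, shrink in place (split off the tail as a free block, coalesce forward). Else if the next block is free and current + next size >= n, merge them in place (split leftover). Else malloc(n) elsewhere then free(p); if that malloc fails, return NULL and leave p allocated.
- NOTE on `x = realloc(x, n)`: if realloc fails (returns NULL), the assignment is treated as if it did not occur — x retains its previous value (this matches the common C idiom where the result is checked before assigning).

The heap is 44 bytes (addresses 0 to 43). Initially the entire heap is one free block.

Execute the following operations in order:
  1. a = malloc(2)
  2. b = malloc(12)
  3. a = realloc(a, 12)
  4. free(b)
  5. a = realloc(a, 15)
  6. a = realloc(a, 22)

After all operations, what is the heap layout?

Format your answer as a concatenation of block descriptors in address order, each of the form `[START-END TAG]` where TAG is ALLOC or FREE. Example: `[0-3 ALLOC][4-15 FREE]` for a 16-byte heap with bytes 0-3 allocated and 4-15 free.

Op 1: a = malloc(2) -> a = 0; heap: [0-1 ALLOC][2-43 FREE]
Op 2: b = malloc(12) -> b = 2; heap: [0-1 ALLOC][2-13 ALLOC][14-43 FREE]
Op 3: a = realloc(a, 12) -> a = 14; heap: [0-1 FREE][2-13 ALLOC][14-25 ALLOC][26-43 FREE]
Op 4: free(b) -> (freed b); heap: [0-13 FREE][14-25 ALLOC][26-43 FREE]
Op 5: a = realloc(a, 15) -> a = 14; heap: [0-13 FREE][14-28 ALLOC][29-43 FREE]
Op 6: a = realloc(a, 22) -> a = 14; heap: [0-13 FREE][14-35 ALLOC][36-43 FREE]

Answer: [0-13 FREE][14-35 ALLOC][36-43 FREE]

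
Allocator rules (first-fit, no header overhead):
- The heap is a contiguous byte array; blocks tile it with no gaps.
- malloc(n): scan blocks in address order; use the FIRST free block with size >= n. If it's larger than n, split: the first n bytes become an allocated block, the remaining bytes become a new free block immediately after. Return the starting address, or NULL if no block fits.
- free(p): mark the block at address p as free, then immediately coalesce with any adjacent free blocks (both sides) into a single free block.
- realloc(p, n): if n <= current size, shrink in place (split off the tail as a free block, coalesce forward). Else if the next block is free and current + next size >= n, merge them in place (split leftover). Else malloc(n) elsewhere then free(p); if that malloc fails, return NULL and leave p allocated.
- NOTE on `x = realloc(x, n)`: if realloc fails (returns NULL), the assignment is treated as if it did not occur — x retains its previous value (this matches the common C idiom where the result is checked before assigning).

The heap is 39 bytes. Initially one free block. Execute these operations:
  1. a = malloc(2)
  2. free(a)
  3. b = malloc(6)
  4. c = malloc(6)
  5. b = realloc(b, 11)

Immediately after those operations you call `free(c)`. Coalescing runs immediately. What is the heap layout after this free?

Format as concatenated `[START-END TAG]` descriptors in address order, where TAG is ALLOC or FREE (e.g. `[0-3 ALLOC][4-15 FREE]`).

Answer: [0-11 FREE][12-22 ALLOC][23-38 FREE]

Derivation:
Op 1: a = malloc(2) -> a = 0; heap: [0-1 ALLOC][2-38 FREE]
Op 2: free(a) -> (freed a); heap: [0-38 FREE]
Op 3: b = malloc(6) -> b = 0; heap: [0-5 ALLOC][6-38 FREE]
Op 4: c = malloc(6) -> c = 6; heap: [0-5 ALLOC][6-11 ALLOC][12-38 FREE]
Op 5: b = realloc(b, 11) -> b = 12; heap: [0-5 FREE][6-11 ALLOC][12-22 ALLOC][23-38 FREE]
free(c): c = 6 -> block [6-11 ALLOC]; mark free, coalesce with adjacent free neighbors -> [0-11 FREE][12-22 ALLOC][23-38 FREE]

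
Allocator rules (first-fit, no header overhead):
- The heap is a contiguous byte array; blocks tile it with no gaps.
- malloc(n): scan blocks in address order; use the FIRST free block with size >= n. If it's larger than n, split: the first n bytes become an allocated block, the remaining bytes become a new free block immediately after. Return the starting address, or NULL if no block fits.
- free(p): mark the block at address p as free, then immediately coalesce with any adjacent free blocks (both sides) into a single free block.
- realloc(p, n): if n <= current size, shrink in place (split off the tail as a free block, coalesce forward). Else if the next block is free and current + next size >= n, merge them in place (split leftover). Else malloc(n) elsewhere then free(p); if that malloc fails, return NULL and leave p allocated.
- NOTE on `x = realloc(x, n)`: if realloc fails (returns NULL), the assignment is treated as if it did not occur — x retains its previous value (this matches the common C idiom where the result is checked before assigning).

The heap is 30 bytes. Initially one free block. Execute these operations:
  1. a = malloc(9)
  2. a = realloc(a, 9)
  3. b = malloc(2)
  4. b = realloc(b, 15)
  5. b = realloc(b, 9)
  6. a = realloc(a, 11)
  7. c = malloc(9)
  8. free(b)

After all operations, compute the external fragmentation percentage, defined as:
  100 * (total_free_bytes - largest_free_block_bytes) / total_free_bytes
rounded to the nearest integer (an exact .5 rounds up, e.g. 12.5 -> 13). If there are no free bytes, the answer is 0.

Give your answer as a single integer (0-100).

Op 1: a = malloc(9) -> a = 0; heap: [0-8 ALLOC][9-29 FREE]
Op 2: a = realloc(a, 9) -> a = 0; heap: [0-8 ALLOC][9-29 FREE]
Op 3: b = malloc(2) -> b = 9; heap: [0-8 ALLOC][9-10 ALLOC][11-29 FREE]
Op 4: b = realloc(b, 15) -> b = 9; heap: [0-8 ALLOC][9-23 ALLOC][24-29 FREE]
Op 5: b = realloc(b, 9) -> b = 9; heap: [0-8 ALLOC][9-17 ALLOC][18-29 FREE]
Op 6: a = realloc(a, 11) -> a = 18; heap: [0-8 FREE][9-17 ALLOC][18-28 ALLOC][29-29 FREE]
Op 7: c = malloc(9) -> c = 0; heap: [0-8 ALLOC][9-17 ALLOC][18-28 ALLOC][29-29 FREE]
Op 8: free(b) -> (freed b); heap: [0-8 ALLOC][9-17 FREE][18-28 ALLOC][29-29 FREE]
Free blocks: [9 1] total_free=10 largest=9 -> 100*(10-9)/10 = 100/10 = 10

Answer: 10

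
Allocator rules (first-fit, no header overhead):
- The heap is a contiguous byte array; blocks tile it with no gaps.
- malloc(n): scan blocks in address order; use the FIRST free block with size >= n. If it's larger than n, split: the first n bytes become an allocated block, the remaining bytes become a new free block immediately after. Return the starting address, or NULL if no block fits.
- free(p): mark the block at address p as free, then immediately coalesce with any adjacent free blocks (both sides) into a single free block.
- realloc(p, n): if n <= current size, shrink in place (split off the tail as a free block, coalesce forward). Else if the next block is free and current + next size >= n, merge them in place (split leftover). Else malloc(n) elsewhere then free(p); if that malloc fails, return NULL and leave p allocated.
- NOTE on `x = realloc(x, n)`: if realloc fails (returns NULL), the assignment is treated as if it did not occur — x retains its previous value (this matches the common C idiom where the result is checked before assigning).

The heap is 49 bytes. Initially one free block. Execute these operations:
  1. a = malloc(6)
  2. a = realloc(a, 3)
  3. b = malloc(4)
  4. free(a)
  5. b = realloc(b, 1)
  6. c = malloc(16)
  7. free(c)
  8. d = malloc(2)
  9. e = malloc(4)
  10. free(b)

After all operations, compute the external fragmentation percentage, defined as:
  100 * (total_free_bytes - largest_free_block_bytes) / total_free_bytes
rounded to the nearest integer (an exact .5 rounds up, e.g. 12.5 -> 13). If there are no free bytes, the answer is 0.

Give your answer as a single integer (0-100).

Answer: 5

Derivation:
Op 1: a = malloc(6) -> a = 0; heap: [0-5 ALLOC][6-48 FREE]
Op 2: a = realloc(a, 3) -> a = 0; heap: [0-2 ALLOC][3-48 FREE]
Op 3: b = malloc(4) -> b = 3; heap: [0-2 ALLOC][3-6 ALLOC][7-48 FREE]
Op 4: free(a) -> (freed a); heap: [0-2 FREE][3-6 ALLOC][7-48 FREE]
Op 5: b = realloc(b, 1) -> b = 3; heap: [0-2 FREE][3-3 ALLOC][4-48 FREE]
Op 6: c = malloc(16) -> c = 4; heap: [0-2 FREE][3-3 ALLOC][4-19 ALLOC][20-48 FREE]
Op 7: free(c) -> (freed c); heap: [0-2 FREE][3-3 ALLOC][4-48 FREE]
Op 8: d = malloc(2) -> d = 0; heap: [0-1 ALLOC][2-2 FREE][3-3 ALLOC][4-48 FREE]
Op 9: e = malloc(4) -> e = 4; heap: [0-1 ALLOC][2-2 FREE][3-3 ALLOC][4-7 ALLOC][8-48 FREE]
Op 10: free(b) -> (freed b); heap: [0-1 ALLOC][2-3 FREE][4-7 ALLOC][8-48 FREE]
Free blocks: [2 41] total_free=43 largest=41 -> 100*(43-41)/43 = 200/43 ≈ 4.651 -> rounds to 5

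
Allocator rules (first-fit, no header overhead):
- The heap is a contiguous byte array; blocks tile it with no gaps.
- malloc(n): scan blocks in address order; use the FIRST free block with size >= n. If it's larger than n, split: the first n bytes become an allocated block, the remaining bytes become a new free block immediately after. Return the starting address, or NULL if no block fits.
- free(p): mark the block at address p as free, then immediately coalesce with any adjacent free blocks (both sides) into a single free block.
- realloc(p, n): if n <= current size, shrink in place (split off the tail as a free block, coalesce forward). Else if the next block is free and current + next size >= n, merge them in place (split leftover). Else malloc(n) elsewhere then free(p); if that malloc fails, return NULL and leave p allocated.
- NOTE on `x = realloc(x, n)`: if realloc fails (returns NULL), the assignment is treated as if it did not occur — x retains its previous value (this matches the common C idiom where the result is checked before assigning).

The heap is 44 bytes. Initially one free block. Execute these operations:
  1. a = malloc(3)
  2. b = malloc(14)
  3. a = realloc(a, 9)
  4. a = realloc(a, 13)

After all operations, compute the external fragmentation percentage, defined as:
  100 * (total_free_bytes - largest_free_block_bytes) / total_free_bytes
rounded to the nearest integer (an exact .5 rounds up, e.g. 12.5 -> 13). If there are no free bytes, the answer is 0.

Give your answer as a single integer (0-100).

Op 1: a = malloc(3) -> a = 0; heap: [0-2 ALLOC][3-43 FREE]
Op 2: b = malloc(14) -> b = 3; heap: [0-2 ALLOC][3-16 ALLOC][17-43 FREE]
Op 3: a = realloc(a, 9) -> a = 17; heap: [0-2 FREE][3-16 ALLOC][17-25 ALLOC][26-43 FREE]
Op 4: a = realloc(a, 13) -> a = 17; heap: [0-2 FREE][3-16 ALLOC][17-29 ALLOC][30-43 FREE]
Free blocks: [3 14] total_free=17 largest=14 -> 100*(17-14)/17 = 300/17 ≈ 17.647 -> rounds to 18

Answer: 18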